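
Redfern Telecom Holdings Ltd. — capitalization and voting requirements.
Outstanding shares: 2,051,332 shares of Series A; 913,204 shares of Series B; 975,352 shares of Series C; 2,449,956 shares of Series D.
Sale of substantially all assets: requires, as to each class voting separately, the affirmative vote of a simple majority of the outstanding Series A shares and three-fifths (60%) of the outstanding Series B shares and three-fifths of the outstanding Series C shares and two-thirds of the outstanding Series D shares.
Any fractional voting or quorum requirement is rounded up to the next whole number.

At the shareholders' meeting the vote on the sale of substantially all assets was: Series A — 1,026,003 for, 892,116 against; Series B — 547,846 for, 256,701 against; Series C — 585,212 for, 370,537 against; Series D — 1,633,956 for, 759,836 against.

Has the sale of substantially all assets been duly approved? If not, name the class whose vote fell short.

Series A: a majority of 2051332 is 1025667; 1,025,667 required, 1,026,003 in favor — approved.
Series B: 3/5 of 913204 = 547922.40, rounded up to 547923; 547,923 required, 547,846 in favor — not approved.
Series C: 3/5 of 975352 = 585211.20, rounded up to 585212; 585,212 required, 585,212 in favor — approved.
Series D: 2/3 of 2449956 = 1633304; 1,633,304 required, 1,633,956 in favor — approved.

Not approved — the Series B shares did not give the required vote.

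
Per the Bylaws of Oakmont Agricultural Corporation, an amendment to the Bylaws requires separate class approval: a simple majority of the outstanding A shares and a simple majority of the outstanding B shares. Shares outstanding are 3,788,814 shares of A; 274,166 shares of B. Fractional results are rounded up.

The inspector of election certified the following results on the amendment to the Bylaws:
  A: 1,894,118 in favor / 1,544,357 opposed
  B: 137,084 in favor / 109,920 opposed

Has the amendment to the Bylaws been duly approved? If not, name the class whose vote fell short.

A: a majority of 3788814 is 1894408; 1,894,408 required, 1,894,118 in favor — not approved.
B: a majority of 274166 is 137084; 137,084 required, 137,084 in favor — approved.

Not approved — the A shares did not give the required vote.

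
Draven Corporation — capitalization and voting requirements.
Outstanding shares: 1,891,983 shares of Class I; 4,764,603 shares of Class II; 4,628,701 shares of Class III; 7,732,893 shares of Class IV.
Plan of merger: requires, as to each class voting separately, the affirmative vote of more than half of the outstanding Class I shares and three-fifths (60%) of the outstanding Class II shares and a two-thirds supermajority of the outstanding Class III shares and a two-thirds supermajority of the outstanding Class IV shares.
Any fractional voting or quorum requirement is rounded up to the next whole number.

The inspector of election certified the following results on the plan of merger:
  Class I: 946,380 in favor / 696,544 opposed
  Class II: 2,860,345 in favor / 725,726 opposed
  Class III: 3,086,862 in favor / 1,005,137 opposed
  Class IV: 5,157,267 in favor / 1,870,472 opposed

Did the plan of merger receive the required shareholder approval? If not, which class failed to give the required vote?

Approved — every class gave the required vote.

Class I: a majority of 1891983 is 945992; 945,992 required, 946,380 in favor — approved.
Class II: 3/5 of 4764603 = 2858761.80, rounded up to 2858762; 2,858,762 required, 2,860,345 in favor — approved.
Class III: 2/3 of 4628701 = 3085800.67, rounded up to 3085801; 3,085,801 required, 3,086,862 in favor — approved.
Class IV: 2/3 of 7732893 = 5155262; 5,155,262 required, 5,157,267 in favor — approved.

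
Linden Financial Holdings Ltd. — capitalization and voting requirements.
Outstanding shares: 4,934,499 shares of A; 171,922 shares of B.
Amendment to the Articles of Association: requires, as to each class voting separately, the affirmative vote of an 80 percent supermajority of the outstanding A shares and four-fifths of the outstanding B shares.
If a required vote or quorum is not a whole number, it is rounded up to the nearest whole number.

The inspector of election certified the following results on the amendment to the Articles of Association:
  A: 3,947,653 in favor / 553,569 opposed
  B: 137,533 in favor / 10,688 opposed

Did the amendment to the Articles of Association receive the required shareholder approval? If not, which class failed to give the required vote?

A: 4/5 of 4934499 = 3947599.20, rounded up to 3947600; 3,947,600 required, 3,947,653 in favor — approved.
B: 4/5 of 171922 = 137537.60, rounded up to 137538; 137,538 required, 137,533 in favor — not approved.

Not approved — the B shares did not give the required vote.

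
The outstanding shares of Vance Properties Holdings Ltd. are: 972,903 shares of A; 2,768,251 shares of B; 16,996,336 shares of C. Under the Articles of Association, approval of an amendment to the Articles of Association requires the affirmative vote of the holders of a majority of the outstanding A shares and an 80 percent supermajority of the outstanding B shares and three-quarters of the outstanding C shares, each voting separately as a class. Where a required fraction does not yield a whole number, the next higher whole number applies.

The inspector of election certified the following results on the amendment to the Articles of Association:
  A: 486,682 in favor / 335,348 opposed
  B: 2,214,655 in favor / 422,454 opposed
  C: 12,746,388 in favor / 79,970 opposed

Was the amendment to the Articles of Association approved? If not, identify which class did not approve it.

Not approved — the C shares did not give the required vote.

A: a majority of 972903 is 486452; 486,452 required, 486,682 in favor — approved.
B: 4/5 of 2768251 = 2214600.80, rounded up to 2214601; 2,214,601 required, 2,214,655 in favor — approved.
C: 3/4 of 16996336 = 12747252; 12,747,252 required, 12,746,388 in favor — not approved.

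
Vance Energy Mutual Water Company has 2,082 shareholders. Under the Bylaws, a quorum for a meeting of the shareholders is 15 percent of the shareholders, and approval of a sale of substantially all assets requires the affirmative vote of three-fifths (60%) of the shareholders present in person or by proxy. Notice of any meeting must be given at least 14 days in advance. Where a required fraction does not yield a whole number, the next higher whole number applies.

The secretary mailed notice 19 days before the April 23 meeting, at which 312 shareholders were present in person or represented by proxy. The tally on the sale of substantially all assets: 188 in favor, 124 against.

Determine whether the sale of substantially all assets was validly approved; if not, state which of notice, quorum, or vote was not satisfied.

Invalid — quorum requirement not satisfied.

Notice: 19 days given; 14 required. Satisfied.
Quorum: 15% of 2,082 = 312.30, rounded up to 313; 312 present. Not satisfied.
Vote: requires three-fifths of those present (312); 3/5 of 312 = 187.20, rounded up to 188, so 188 needed; 188 in favor. Satisfied.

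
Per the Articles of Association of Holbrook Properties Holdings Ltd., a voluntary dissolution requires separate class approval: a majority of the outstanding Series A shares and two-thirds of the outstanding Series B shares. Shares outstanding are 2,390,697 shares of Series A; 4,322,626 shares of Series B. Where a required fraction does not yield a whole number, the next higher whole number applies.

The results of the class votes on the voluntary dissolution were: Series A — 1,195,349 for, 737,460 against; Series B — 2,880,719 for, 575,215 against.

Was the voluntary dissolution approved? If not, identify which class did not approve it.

Not approved — the Series B shares did not give the required vote.

Series A: a majority of 2390697 is 1195349; 1,195,349 required, 1,195,349 in favor — approved.
Series B: 2/3 of 4322626 = 2881750.67, rounded up to 2881751; 2,881,751 required, 2,880,719 in favor — not approved.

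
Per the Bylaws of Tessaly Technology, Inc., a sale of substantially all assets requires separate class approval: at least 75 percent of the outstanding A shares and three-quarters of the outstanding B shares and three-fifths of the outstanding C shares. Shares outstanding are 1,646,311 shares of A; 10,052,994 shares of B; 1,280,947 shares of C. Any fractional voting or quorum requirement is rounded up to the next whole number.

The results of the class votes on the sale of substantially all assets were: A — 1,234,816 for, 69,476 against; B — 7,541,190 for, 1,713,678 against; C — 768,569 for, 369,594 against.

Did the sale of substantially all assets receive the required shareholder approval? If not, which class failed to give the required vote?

Approved — every class gave the required vote.

A: 3/4 of 1646311 = 1234733.25, rounded up to 1234734; 1,234,734 required, 1,234,816 in favor — approved.
B: 3/4 of 10052994 = 7539745.50, rounded up to 7539746; 7,539,746 required, 7,541,190 in favor — approved.
C: 3/5 of 1280947 = 768568.20, rounded up to 768569; 768,569 required, 768,569 in favor — approved.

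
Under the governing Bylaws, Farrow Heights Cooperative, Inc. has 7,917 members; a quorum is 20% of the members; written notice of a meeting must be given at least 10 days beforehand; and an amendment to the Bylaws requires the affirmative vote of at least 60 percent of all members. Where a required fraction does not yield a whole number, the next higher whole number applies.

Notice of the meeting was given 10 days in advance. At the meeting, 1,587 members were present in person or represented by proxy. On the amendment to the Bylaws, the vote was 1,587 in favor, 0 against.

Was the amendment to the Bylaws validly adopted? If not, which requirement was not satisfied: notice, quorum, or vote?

Invalid — vote requirement not satisfied.

Notice: 10 days given; 10 required. Satisfied.
Quorum: 20% of 7,917 = 1,583.40, rounded up to 1,584; 1,587 present. Satisfied.
Vote: requires three-fifths of all members (7,917); 3/5 of 7917 = 4750.20, rounded up to 4751, so 4,751 needed; 1,587 in favor. Not satisfied.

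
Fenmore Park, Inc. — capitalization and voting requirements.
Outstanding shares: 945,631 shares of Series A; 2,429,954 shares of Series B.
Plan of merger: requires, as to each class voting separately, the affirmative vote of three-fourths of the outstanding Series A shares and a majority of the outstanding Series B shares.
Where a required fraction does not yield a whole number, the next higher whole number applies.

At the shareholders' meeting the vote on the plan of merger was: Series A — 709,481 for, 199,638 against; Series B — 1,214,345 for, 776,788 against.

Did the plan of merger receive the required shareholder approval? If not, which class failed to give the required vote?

Series A: 3/4 of 945631 = 709223.25, rounded up to 709224; 709,224 required, 709,481 in favor — approved.
Series B: a majority of 2429954 is 1214978; 1,214,978 required, 1,214,345 in favor — not approved.

Not approved — the Series B shares did not give the required vote.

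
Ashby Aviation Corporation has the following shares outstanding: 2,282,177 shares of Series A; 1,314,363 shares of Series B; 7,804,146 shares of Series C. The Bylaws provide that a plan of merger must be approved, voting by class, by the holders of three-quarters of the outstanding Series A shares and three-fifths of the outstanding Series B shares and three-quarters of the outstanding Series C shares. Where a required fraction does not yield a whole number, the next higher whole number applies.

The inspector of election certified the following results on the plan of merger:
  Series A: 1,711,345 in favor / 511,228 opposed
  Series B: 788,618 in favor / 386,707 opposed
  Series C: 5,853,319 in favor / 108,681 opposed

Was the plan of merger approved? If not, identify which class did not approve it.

Series A: 3/4 of 2282177 = 1711632.75, rounded up to 1711633; 1,711,633 required, 1,711,345 in favor — not approved.
Series B: 3/5 of 1314363 = 788617.80, rounded up to 788618; 788,618 required, 788,618 in favor — approved.
Series C: 3/4 of 7804146 = 5853109.50, rounded up to 5853110; 5,853,110 required, 5,853,319 in favor — approved.

Not approved — the Series A shares did not give the required vote.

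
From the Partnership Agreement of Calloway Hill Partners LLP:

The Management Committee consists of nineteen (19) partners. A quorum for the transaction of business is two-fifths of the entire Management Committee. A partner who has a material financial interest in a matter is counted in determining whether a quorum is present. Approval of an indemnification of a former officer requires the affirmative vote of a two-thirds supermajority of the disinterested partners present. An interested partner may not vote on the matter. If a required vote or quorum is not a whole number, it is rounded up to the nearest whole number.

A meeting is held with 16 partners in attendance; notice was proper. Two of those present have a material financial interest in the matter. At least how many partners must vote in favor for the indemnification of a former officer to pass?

10

The indemnification of a former officer requires two-thirds of the disinterested partners present (16 − 2 = 14).
2/3 of 14 = 9.33, rounded up to 10.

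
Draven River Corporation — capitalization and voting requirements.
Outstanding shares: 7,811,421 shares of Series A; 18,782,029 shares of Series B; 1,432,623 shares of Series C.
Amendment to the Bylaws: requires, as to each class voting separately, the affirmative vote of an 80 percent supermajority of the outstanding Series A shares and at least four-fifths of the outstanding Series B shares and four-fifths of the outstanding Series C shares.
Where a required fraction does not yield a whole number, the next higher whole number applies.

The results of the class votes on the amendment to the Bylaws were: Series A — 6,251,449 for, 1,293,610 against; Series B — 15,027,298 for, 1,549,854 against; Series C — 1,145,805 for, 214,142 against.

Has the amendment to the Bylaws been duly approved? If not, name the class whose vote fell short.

Not approved — the Series C shares did not give the required vote.

Series A: 4/5 of 7811421 = 6249136.80, rounded up to 6249137; 6,249,137 required, 6,251,449 in favor — approved.
Series B: 4/5 of 18782029 = 15025623.20, rounded up to 15025624; 15,025,624 required, 15,027,298 in favor — approved.
Series C: 4/5 of 1432623 = 1146098.40, rounded up to 1146099; 1,146,099 required, 1,145,805 in favor — not approved.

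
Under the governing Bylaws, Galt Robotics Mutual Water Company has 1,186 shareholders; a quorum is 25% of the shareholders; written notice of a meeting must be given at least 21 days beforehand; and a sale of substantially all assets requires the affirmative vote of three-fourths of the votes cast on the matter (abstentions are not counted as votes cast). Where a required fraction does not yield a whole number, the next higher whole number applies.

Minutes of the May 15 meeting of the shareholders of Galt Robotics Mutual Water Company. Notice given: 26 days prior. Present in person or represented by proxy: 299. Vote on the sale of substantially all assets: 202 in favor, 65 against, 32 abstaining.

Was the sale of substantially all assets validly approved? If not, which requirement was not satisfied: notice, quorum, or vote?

Valid — all requirements satisfied.

Notice: 26 days given; 21 required. Satisfied.
Quorum: 25% of 1,186 = 296.50, rounded up to 297; 299 present. Satisfied.
Vote: requires three-fourths of the votes cast (299 − 32 abstaining = 267); 3/4 of 267 = 200.25, rounded up to 201, so 201 needed; 202 in favor. Satisfied.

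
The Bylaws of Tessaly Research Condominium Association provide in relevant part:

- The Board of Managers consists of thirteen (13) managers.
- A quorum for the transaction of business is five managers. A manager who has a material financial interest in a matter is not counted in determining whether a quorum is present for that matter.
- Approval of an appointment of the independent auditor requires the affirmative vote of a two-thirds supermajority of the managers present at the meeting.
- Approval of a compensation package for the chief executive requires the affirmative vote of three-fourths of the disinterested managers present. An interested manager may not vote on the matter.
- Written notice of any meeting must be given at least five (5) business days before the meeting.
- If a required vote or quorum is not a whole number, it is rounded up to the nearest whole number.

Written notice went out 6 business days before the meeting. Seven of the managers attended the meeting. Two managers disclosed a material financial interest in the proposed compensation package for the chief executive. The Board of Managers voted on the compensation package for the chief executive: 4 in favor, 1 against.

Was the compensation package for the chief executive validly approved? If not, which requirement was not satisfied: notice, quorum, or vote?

Valid — all requirements satisfied.

Notice: 6 business days given; 5 required (6 ≥ 5). Satisfied.
Quorum: 7 present, but the 2 interested managers do not count, leaving 5. Quorum is 5. Satisfied.
Vote: the compensation package for the chief executive requires three-fourths of the disinterested managers present (7 − 2 = 5). 3/4 of 5 = 3.75, rounded up to 4, so 4 affirmative votes are needed; 4 voted in favor. Satisfied.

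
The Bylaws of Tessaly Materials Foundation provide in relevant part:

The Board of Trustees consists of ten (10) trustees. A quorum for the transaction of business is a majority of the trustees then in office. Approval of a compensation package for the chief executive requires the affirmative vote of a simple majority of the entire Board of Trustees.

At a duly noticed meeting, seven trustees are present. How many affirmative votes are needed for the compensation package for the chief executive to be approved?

The compensation package for the chief executive requires a majority of the entire Board of Trustees (10).
A majority of 10 is 6.

6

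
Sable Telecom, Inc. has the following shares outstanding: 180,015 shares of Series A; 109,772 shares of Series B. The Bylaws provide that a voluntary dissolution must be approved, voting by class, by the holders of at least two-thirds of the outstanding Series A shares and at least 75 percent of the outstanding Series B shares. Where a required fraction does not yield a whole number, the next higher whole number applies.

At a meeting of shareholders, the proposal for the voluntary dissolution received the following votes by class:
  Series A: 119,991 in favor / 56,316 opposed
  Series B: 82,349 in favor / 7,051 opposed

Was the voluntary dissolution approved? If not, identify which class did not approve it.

Series A: 2/3 of 180015 = 120010; 120,010 required, 119,991 in favor — not approved.
Series B: 3/4 of 109772 = 82329; 82,329 required, 82,349 in favor — approved.

Not approved — the Series A shares did not give the required vote.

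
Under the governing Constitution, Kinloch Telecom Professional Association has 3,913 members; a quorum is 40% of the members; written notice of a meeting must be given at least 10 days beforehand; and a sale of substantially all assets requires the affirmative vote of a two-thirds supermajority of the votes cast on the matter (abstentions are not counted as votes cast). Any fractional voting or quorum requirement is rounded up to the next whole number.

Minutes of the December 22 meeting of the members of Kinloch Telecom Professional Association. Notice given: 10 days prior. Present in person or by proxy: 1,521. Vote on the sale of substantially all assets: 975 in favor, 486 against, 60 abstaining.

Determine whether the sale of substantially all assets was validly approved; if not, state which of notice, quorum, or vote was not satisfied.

Invalid — quorum requirement not satisfied.

Notice: 10 days given; 10 required. Satisfied.
Quorum: 40% of 3,913 = 1,565.20, rounded up to 1,566; 1,521 present. Not satisfied.
Vote: requires two-thirds of the votes cast (1,521 − 60 abstaining = 1,461); 2/3 of 1461 = 974, so 974 needed; 975 in favor. Satisfied.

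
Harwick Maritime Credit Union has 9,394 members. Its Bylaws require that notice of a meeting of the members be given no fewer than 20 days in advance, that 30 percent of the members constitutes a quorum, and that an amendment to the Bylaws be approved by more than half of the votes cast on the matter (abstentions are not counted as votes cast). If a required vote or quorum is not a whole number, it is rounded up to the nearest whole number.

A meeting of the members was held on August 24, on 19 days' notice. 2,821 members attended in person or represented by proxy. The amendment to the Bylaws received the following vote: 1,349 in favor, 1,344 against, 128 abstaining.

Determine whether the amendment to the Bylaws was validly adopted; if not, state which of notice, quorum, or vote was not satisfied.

Invalid — notice requirement not satisfied.

Notice: 19 days given; 20 required. Not satisfied.
Quorum: 30% of 9,394 = 2,818.20, rounded up to 2,819; 2,821 present. Satisfied.
Vote: requires a majority of the votes cast (2,821 − 128 abstaining = 2,693); a majority of 2693 is 1347, so 1,347 needed; 1,349 in favor. Satisfied.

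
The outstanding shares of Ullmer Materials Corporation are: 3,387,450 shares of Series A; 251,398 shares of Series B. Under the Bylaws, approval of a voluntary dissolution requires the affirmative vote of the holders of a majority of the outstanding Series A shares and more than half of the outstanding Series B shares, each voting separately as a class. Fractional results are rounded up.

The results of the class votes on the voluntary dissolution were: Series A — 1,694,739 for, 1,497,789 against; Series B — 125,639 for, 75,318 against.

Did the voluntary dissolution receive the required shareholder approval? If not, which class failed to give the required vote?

Not approved — the Series B shares did not give the required vote.

Series A: a majority of 3387450 is 1693726; 1,693,726 required, 1,694,739 in favor — approved.
Series B: a majority of 251398 is 125700; 125,700 required, 125,639 in favor — not approved.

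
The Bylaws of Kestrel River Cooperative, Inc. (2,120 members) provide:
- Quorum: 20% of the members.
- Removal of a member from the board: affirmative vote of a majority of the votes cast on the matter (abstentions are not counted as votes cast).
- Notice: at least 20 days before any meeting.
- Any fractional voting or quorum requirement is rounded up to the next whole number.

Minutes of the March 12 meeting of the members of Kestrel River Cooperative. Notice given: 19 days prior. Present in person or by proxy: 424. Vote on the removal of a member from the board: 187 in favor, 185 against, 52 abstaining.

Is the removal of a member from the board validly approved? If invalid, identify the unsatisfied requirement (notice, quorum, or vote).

Notice: 19 days given; 20 required. Not satisfied.
Quorum: 20% of 2,120 = 424; 424 present. Satisfied.
Vote: requires a majority of the votes cast (424 − 52 abstaining = 372); a majority of 372 is 187, so 187 needed; 187 in favor. Satisfied.

Invalid — notice requirement not satisfied.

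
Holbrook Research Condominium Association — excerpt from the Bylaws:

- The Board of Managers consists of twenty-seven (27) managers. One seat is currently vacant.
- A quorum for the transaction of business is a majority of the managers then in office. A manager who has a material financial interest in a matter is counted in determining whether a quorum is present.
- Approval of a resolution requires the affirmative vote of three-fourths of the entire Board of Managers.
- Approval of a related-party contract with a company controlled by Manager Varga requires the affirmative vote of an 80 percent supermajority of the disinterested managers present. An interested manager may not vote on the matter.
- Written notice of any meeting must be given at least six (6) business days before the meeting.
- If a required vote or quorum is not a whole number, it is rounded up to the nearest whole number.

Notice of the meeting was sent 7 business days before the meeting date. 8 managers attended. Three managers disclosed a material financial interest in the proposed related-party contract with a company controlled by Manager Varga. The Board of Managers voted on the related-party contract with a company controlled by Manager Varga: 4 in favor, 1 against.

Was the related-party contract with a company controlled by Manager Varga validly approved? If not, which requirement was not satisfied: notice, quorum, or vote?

Notice: 7 business days given; 6 required (7 ≥ 6). Satisfied.
Quorum: 8 present (interested managers count toward quorum); quorum is 14. Not satisfied.
Vote: the related-party contract with a company controlled by Manager Varga requires four-fifths of the disinterested managers present (8 − 3 = 5). 4/5 of 5 = 4, so 4 affirmative votes are needed; 4 voted in favor. Satisfied. (Moot — without a quorum no business can be validly transacted.)

Invalid — quorum requirement not satisfied.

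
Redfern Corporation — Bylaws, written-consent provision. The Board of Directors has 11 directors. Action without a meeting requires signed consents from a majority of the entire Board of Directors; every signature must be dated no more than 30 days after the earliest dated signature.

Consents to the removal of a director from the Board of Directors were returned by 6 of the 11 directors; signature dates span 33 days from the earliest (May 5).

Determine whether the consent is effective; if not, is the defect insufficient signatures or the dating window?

Not effective — dating-window requirement not satisfied.

Signatures required: a majority of 11 — a majority of 11 is 6, so 6 needed; 6 signed. Sufficient.
Dating window: the latest signature is 33 days after the earliest; the limit is 30 days. Outside the window.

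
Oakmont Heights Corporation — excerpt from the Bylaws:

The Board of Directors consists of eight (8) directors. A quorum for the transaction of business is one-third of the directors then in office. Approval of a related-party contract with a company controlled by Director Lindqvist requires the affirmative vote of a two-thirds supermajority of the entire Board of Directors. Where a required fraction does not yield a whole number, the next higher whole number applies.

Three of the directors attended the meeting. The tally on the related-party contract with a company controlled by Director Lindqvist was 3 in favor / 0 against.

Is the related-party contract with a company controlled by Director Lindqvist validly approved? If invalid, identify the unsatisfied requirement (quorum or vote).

Quorum: 3 present; quorum is 3. Satisfied.
Vote: the related-party contract with a company controlled by Director Lindqvist requires two-thirds of the entire Board of Directors (8). 2/3 of 8 = 5.33, rounded up to 6, so 6 affirmative votes are needed; 3 voted in favor. Not satisfied.

Invalid — vote requirement not satisfied.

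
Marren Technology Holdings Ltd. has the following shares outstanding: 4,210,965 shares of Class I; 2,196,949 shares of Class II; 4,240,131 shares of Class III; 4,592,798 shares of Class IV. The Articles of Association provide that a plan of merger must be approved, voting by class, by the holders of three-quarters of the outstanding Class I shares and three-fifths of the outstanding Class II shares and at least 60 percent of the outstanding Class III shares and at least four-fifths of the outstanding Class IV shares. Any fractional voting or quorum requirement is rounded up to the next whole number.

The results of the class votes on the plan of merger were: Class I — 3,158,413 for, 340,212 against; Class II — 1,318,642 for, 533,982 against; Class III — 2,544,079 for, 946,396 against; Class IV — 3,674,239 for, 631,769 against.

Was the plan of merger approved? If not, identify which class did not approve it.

Approved — every class gave the required vote.

Class I: 3/4 of 4210965 = 3158223.75, rounded up to 3158224; 3,158,224 required, 3,158,413 in favor — approved.
Class II: 3/5 of 2196949 = 1318169.40, rounded up to 1318170; 1,318,170 required, 1,318,642 in favor — approved.
Class III: 3/5 of 4240131 = 2544078.60, rounded up to 2544079; 2,544,079 required, 2,544,079 in favor — approved.
Class IV: 4/5 of 4592798 = 3674238.40, rounded up to 3674239; 3,674,239 required, 3,674,239 in favor — approved.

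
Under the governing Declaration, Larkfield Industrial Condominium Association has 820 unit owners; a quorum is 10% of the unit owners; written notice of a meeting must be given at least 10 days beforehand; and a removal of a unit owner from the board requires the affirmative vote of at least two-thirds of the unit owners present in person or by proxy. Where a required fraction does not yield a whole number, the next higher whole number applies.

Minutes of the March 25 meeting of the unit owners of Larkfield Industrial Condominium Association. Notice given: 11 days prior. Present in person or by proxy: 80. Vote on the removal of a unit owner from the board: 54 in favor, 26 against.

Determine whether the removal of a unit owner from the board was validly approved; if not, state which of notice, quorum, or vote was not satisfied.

Invalid — quorum requirement not satisfied.

Notice: 11 days given; 10 required. Satisfied.
Quorum: 10% of 820 = 82; 80 present. Not satisfied.
Vote: requires two-thirds of those present (80); 2/3 of 80 = 53.33, rounded up to 54, so 54 needed; 54 in favor. Satisfied.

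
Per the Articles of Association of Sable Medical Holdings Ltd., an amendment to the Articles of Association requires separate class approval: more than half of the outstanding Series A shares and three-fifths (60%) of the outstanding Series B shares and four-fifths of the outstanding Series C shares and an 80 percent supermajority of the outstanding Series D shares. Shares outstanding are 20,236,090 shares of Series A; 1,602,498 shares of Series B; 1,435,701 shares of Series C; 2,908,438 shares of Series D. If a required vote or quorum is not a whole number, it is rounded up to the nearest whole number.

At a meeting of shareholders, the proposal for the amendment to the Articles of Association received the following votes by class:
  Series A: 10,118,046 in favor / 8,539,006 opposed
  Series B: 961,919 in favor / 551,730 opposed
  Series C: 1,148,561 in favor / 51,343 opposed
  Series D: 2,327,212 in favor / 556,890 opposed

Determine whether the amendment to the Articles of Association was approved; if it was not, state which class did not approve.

Approved — every class gave the required vote.

Series A: a majority of 20236090 is 10118046; 10,118,046 required, 10,118,046 in favor — approved.
Series B: 3/5 of 1602498 = 961498.80, rounded up to 961499; 961,499 required, 961,919 in favor — approved.
Series C: 4/5 of 1435701 = 1148560.80, rounded up to 1148561; 1,148,561 required, 1,148,561 in favor — approved.
Series D: 4/5 of 2908438 = 2326750.40, rounded up to 2326751; 2,326,751 required, 2,327,212 in favor — approved.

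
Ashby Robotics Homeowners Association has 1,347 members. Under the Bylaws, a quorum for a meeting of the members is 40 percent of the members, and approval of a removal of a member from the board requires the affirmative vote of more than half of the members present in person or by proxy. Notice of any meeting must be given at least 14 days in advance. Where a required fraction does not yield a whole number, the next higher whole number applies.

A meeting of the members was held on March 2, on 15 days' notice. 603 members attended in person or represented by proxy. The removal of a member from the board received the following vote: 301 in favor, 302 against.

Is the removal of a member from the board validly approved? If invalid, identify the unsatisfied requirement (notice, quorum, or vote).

Notice: 15 days given; 14 required. Satisfied.
Quorum: 40% of 1,347 = 538.80, rounded up to 539; 603 present. Satisfied.
Vote: requires a majority of those present (603); a majority of 603 is 302, so 302 needed; 301 in favor. Not satisfied.

Invalid — vote requirement not satisfied.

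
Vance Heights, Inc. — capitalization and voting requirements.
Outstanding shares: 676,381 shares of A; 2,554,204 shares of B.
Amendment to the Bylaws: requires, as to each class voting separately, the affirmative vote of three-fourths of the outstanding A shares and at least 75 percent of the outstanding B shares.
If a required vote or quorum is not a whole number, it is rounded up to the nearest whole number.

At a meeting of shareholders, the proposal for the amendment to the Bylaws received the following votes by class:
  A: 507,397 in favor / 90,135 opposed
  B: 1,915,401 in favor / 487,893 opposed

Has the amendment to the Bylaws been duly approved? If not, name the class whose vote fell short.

A: 3/4 of 676381 = 507285.75, rounded up to 507286; 507,286 required, 507,397 in favor — approved.
B: 3/4 of 2554204 = 1915653; 1,915,653 required, 1,915,401 in favor — not approved.

Not approved — the B shares did not give the required vote.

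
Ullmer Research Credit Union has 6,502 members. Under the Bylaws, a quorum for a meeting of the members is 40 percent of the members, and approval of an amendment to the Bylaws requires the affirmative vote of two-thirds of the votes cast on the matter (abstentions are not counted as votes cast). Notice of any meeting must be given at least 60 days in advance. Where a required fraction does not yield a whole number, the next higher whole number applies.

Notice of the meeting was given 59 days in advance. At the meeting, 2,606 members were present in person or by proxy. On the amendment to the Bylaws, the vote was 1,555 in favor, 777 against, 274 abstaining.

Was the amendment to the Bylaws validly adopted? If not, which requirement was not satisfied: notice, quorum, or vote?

Invalid — notice requirement not satisfied.

Notice: 59 days given; 60 required. Not satisfied.
Quorum: 40% of 6,502 = 2,600.80, rounded up to 2,601; 2,606 present. Satisfied.
Vote: requires two-thirds of the votes cast (2,606 − 274 abstaining = 2,332); 2/3 of 2332 = 1554.67, rounded up to 1555, so 1,555 needed; 1,555 in favor. Satisfied.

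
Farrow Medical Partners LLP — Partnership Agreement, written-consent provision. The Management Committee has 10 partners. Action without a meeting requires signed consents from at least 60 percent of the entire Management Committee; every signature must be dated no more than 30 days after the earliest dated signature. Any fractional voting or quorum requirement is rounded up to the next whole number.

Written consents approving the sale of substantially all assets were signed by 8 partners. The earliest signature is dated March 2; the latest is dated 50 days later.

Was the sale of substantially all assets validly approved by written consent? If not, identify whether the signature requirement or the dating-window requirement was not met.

Not effective — dating-window requirement not satisfied.

Signatures required: at least 60 percent of 10 — 3/5 of 10 = 6, so 6 needed; 8 signed. Sufficient.
Dating window: the latest signature is 50 days after the earliest; the limit is 30 days. Outside the window.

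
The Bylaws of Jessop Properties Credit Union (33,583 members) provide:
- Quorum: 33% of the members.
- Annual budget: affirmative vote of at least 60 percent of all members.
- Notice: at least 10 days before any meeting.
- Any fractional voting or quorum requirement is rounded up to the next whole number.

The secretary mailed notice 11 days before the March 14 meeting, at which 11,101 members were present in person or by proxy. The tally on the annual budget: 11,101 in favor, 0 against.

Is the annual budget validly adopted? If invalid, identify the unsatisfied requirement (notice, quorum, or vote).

Invalid — vote requirement not satisfied.

Notice: 11 days given; 10 required. Satisfied.
Quorum: 33% of 33,583 = 11,082.39, rounded up to 11,083; 11,101 present. Satisfied.
Vote: requires three-fifths of all members (33,583); 3/5 of 33583 = 20149.80, rounded up to 20150, so 20,150 needed; 11,101 in favor. Not satisfied.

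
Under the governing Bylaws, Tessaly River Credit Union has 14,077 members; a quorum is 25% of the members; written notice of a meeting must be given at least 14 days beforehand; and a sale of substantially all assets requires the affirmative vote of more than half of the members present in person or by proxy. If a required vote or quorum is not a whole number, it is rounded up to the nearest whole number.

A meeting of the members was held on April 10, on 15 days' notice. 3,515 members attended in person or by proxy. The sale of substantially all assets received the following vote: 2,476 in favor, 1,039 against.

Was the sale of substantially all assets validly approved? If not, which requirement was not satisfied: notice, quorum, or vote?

Notice: 15 days given; 14 required. Satisfied.
Quorum: 25% of 14,077 = 3,519.25, rounded up to 3,520; 3,515 present. Not satisfied.
Vote: requires a majority of those present (3,515); a majority of 3515 is 1758, so 1,758 needed; 2,476 in favor. Satisfied.

Invalid — quorum requirement not satisfied.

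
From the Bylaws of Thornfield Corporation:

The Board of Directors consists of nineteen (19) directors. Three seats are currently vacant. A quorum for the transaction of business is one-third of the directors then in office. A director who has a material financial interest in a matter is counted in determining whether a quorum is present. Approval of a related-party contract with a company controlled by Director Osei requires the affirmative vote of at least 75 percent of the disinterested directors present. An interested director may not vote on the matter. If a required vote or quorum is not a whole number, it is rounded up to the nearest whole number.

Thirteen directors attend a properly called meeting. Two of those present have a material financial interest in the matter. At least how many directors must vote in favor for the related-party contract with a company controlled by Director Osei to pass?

9

The related-party contract with a company controlled by Director Osei requires three-fourths of the disinterested directors present (13 − 2 = 11).
3/4 of 11 = 8.25, rounded up to 9.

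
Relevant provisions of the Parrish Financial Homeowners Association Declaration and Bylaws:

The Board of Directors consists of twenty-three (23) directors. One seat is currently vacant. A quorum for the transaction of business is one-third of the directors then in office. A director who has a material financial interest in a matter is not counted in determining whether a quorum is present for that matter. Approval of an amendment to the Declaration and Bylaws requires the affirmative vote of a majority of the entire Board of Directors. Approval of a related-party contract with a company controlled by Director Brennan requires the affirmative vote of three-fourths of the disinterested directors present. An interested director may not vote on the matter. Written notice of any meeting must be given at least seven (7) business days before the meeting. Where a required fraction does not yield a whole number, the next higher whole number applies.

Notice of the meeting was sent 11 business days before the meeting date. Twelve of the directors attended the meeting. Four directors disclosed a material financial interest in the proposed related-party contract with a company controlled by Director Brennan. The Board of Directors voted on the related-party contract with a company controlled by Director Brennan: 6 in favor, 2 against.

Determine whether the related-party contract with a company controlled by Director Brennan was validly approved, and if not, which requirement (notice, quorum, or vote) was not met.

Notice: 11 business days given; 7 required (11 ≥ 7). Satisfied.
Quorum: 12 present, but the 4 interested directors do not count, leaving 8. Quorum is 8. Satisfied.
Vote: the related-party contract with a company controlled by Director Brennan requires three-fourths of the disinterested directors present (12 − 4 = 8). 3/4 of 8 = 6, so 6 affirmative votes are needed; 6 voted in favor. Satisfied.

Valid — all requirements satisfied.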